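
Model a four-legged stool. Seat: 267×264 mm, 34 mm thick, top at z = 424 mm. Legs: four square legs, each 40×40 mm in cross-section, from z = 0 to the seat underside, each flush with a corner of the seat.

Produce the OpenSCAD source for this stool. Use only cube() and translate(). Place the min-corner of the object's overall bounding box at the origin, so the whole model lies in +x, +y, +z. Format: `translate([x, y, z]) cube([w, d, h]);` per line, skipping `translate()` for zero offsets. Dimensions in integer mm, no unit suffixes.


translate([0, 0, 390]) cube([267, 264, 34]);
cube([40, 40, 390]);
translate([227, 0, 0]) cube([40, 40, 390]);
translate([0, 224, 0]) cube([40, 40, 390]);
translate([227, 224, 0]) cube([40, 40, 390]);


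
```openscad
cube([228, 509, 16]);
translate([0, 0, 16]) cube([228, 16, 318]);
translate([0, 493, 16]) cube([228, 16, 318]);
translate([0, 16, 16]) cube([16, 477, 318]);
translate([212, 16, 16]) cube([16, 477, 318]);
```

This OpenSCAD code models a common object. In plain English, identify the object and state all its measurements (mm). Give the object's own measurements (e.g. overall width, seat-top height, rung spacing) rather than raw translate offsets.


An open-topped rectangular box: outside dimensions 228×509×334 mm, with a uniform wall and base thickness of 16 mm. The base is a full 228×509 slab on the floor; four walls sit on top of the base. The front and back walls (the −y and +y sides) span the full width; the two side walls fit between them.


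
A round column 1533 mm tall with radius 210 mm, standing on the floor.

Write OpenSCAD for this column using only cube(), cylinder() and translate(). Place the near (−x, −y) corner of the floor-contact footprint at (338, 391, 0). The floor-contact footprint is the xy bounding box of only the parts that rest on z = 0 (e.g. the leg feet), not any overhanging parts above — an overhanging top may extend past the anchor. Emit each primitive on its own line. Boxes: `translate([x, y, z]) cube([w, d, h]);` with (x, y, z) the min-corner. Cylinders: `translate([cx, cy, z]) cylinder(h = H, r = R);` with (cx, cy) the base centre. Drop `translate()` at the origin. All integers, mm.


translate([548, 601, 0]) cylinder(h = 1533, r = 210);


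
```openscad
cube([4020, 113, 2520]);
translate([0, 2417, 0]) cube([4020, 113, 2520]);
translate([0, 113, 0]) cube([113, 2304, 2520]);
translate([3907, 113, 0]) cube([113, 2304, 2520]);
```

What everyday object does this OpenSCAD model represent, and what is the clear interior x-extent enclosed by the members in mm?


A house (or room) frame. The interior width is 3794 mm.

Four 2520 mm walls enclosing a rectangle with no floor or roof — a room or house frame. Outside width is 4020 mm and wall thickness is 113 mm, so the interior width is 4020 − 2 × 113 = 3794 mm.


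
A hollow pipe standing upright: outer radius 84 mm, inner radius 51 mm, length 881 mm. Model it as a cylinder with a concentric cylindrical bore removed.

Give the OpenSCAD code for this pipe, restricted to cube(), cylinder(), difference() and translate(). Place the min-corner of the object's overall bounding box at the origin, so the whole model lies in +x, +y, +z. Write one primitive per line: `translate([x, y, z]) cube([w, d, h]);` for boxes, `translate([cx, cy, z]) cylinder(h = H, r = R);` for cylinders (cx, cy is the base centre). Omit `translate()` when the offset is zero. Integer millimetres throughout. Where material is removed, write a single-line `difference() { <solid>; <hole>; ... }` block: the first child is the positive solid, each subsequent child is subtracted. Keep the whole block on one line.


difference() { translate([84, 84, 0]) cylinder(h = 881, r = 84); translate([84, 84, 0]) cylinder(h = 881, r = 51); }


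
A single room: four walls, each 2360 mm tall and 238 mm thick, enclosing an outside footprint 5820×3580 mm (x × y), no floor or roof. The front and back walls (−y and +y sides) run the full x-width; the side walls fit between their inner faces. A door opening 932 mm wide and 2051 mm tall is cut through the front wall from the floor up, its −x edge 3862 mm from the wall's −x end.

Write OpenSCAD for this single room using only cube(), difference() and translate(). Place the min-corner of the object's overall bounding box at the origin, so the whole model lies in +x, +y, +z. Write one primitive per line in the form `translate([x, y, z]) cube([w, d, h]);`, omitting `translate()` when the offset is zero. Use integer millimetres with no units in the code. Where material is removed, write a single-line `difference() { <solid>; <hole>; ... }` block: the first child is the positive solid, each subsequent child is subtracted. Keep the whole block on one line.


difference() { cube([5820, 238, 2360]); translate([3862, 0, 0]) cube([932, 238, 2051]); }
translate([0, 3342, 0]) cube([5820, 238, 2360]);
translate([0, 238, 0]) cube([238, 3104, 2360]);
translate([5582, 238, 0]) cube([238, 3104, 2360]);


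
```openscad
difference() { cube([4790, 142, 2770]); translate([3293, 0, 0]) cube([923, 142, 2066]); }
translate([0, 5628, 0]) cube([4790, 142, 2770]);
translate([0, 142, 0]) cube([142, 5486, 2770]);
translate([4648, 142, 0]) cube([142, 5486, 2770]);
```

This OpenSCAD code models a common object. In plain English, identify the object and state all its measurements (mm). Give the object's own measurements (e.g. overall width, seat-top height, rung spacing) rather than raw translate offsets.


A single room: four walls, each 2770 mm tall and 142 mm thick, enclosing an outside footprint 4790×5770 mm (x × y), no floor or roof. The front and back walls (−y and +y sides) run the full x-width; the side walls fit between their inner faces. A door opening 923 mm wide and 2066 mm tall is cut through the front wall from the floor up, its −x edge 3293 mm from the wall's −x end.


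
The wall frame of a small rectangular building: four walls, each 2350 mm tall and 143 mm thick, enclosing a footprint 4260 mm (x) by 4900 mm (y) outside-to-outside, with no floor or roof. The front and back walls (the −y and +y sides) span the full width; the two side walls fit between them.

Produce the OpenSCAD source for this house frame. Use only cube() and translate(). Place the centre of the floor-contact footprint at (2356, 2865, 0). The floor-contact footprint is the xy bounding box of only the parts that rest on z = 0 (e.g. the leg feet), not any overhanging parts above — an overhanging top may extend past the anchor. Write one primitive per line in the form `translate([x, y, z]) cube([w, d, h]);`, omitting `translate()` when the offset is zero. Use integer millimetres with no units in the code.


translate([226, 415, 0]) cube([4260, 143, 2350]);
translate([226, 5172, 0]) cube([4260, 143, 2350]);
translate([226, 558, 0]) cube([143, 4614, 2350]);
translate([4343, 558, 0]) cube([143, 4614, 2350]);


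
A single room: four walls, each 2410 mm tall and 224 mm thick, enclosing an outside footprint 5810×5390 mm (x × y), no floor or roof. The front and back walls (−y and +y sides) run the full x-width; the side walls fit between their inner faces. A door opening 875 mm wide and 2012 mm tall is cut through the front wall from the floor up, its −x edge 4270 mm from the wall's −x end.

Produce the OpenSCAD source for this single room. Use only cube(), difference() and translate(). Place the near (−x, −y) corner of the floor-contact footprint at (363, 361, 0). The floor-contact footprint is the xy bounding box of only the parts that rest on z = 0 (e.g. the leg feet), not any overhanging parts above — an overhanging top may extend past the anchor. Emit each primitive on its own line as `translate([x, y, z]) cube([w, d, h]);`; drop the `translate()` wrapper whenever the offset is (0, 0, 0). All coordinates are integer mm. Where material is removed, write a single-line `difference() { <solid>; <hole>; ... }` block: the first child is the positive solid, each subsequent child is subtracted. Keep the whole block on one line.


difference() { translate([363, 361, 0]) cube([5810, 224, 2410]); translate([4633, 361, 0]) cube([875, 224, 2012]); }
translate([363, 5527, 0]) cube([5810, 224, 2410]);
translate([363, 585, 0]) cube([224, 4942, 2410]);
translate([5949, 585, 0]) cube([224, 4942, 2410]);


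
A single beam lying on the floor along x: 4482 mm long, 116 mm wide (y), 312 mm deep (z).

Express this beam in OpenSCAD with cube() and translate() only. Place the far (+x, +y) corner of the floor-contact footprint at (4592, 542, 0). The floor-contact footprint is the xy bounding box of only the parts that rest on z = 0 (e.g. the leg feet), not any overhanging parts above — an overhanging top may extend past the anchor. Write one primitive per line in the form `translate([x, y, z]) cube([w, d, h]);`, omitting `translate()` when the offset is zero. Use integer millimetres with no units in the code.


translate([110, 426, 0]) cube([4482, 116, 312]);


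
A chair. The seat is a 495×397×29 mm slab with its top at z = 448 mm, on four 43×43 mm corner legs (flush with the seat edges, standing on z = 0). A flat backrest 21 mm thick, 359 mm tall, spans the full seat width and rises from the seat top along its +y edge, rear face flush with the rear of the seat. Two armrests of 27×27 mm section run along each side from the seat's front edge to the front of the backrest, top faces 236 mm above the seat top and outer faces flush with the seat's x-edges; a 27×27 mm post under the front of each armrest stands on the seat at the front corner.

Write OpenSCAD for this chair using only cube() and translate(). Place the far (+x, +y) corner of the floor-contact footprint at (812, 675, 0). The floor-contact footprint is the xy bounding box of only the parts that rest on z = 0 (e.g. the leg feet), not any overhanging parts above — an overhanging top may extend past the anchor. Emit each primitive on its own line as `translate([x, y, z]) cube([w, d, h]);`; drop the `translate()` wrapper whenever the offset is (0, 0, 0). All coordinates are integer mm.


translate([317, 278, 419]) cube([495, 397, 29]);
translate([317, 278, 0]) cube([43, 43, 419]);
translate([769, 278, 0]) cube([43, 43, 419]);
translate([317, 632, 0]) cube([43, 43, 419]);
translate([769, 632, 0]) cube([43, 43, 419]);
translate([317, 654, 448]) cube([495, 21, 359]);
translate([317, 278, 657]) cube([27, 376, 27]);
translate([785, 278, 657]) cube([27, 376, 27]);
translate([317, 278, 448]) cube([27, 27, 209]);
translate([785, 278, 448]) cube([27, 27, 209]);


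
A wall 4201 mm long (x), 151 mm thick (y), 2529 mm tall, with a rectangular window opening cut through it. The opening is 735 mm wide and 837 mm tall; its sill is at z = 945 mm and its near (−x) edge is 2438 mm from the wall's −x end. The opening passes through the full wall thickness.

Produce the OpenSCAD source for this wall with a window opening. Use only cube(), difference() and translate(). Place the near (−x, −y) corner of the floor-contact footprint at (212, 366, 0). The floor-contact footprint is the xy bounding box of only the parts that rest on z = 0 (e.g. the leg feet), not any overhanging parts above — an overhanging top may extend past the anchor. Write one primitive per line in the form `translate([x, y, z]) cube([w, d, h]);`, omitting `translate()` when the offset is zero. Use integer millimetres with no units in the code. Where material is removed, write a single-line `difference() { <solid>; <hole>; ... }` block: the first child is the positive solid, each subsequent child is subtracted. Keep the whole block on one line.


difference() { translate([212, 366, 0]) cube([4201, 151, 2529]); translate([2650, 366, 945]) cube([735, 151, 837]); }


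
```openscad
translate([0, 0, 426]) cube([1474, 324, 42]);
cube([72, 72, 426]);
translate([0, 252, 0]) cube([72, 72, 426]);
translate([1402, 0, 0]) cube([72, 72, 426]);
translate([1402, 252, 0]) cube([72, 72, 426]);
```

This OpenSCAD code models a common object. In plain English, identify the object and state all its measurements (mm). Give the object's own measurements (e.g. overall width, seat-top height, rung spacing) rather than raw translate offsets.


A bench: a 1474×324 mm seat slab, 42 mm thick, top at z = 468 mm, on four 72×72 mm square legs flush with the seat corners and standing on z = 0.


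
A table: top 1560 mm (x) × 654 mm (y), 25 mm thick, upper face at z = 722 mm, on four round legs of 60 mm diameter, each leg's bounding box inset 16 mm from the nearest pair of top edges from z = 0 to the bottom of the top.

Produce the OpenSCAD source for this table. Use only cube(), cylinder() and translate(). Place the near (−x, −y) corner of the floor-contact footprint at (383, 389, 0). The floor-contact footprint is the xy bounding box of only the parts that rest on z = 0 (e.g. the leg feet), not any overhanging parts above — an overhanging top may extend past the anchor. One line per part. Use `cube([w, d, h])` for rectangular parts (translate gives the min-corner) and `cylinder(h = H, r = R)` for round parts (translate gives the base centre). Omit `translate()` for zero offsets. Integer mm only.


translate([367, 373, 697]) cube([1560, 654, 25]);
translate([413, 419, 0]) cylinder(h = 697, r = 30);
translate([1881, 419, 0]) cylinder(h = 697, r = 30);
translate([413, 981, 0]) cylinder(h = 697, r = 30);
translate([1881, 981, 0]) cylinder(h = 697, r = 30);


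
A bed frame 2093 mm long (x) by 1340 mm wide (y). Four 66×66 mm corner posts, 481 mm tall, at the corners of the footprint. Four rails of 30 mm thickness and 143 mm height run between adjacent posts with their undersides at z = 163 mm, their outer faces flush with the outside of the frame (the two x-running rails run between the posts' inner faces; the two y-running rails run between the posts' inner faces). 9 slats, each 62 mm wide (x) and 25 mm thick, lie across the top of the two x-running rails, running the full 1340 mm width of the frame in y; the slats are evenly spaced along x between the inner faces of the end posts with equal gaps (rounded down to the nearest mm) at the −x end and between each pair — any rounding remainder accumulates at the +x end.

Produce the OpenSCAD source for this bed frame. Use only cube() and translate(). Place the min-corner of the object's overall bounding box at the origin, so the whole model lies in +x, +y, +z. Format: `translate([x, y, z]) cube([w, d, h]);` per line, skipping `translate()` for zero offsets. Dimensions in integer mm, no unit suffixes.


// slat z = rail_z + rail_h = 163 + 143 = 306
// slat gap = ⌊(1961 − 9·62) / 10⌋ = 140
cube([66, 66, 481]);
translate([0, 1274, 0]) cube([66, 66, 481]);
translate([2027, 0, 0]) cube([66, 66, 481]);
translate([2027, 1274, 0]) cube([66, 66, 481]);
translate([66, 0, 163]) cube([1961, 30, 143]);
translate([66, 1310, 163]) cube([1961, 30, 143]);
translate([0, 66, 163]) cube([30, 1208, 143]);
translate([2063, 66, 163]) cube([30, 1208, 143]);
translate([206, 0, 306]) cube([62, 1340, 25]);
translate([408, 0, 306]) cube([62, 1340, 25]);
translate([610, 0, 306]) cube([62, 1340, 25]);
translate([812, 0, 306]) cube([62, 1340, 25]);
translate([1014, 0, 306]) cube([62, 1340, 25]);
translate([1216, 0, 306]) cube([62, 1340, 25]);
translate([1418, 0, 306]) cube([62, 1340, 25]);
translate([1620, 0, 306]) cube([62, 1340, 25]);
translate([1822, 0, 306]) cube([62, 1340, 25]);


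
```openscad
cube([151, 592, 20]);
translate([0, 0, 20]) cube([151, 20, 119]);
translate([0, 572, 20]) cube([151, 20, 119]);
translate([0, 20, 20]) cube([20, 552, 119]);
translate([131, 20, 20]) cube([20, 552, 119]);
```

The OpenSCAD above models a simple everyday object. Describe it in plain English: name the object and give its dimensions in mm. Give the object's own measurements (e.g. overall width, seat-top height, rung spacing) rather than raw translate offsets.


An open-topped rectangular box: outside dimensions 151×592×139 mm, with a uniform wall and base thickness of 20 mm. The base is a full 151×592 slab on the floor; four walls sit on top of the base. The front and back walls (the −y and +y sides) span the full width; the two side walls fit between them.


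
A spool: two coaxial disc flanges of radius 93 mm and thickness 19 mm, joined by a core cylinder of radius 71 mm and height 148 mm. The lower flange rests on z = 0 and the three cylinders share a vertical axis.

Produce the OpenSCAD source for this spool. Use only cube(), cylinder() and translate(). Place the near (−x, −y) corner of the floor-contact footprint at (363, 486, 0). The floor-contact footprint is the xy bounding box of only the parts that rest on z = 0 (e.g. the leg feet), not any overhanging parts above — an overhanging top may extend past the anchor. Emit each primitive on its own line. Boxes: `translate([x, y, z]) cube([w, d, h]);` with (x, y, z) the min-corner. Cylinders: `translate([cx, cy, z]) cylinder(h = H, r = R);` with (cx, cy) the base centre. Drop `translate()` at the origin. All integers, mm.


translate([456, 579, 0]) cylinder(h = 19, r = 93);
translate([456, 579, 19]) cylinder(h = 148, r = 71);
translate([456, 579, 167]) cylinder(h = 19, r = 93);


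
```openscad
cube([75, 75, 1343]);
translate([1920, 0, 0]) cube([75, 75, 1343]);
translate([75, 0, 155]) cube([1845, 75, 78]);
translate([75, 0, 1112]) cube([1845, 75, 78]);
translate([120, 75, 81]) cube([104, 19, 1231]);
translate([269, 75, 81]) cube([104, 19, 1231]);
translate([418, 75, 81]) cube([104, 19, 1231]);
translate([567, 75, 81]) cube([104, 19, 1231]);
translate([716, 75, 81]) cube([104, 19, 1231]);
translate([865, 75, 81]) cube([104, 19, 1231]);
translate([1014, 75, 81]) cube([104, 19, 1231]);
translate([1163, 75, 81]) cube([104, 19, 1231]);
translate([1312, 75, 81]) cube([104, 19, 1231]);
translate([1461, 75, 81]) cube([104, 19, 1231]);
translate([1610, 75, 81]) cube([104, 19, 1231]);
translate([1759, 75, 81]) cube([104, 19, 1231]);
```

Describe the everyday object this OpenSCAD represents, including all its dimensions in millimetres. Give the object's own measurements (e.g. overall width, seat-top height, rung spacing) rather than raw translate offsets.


A fence section. Two 75×75 mm posts, 1343 mm tall, stand on the floor with a clear span of 1845 mm between their inner faces. Two horizontal rails of 75×78 mm section span the gap between the posts with their undersides at z = 155 mm and z = 1112 mm, flush with the posts' −y face. 12 pickets, each 104 mm wide, 19 mm thick and 1231 mm tall, are fixed to the +y face of the rails with their bottoms at z = 81 mm, spaced across the span with a 45 mm gap after the −x post and between neighbouring pickets, with 57 mm left before the +x post.


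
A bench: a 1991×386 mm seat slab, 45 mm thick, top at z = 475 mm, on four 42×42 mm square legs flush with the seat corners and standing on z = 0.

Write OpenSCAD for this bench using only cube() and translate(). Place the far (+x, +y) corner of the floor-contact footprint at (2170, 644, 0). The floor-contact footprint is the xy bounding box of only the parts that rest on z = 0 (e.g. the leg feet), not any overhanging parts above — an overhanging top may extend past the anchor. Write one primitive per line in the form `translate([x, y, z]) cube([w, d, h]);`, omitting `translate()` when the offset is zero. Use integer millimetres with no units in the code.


translate([179, 258, 430]) cube([1991, 386, 45]);
translate([179, 258, 0]) cube([42, 42, 430]);
translate([179, 602, 0]) cube([42, 42, 430]);
translate([2128, 258, 0]) cube([42, 42, 430]);
translate([2128, 602, 0]) cube([42, 42, 430]);


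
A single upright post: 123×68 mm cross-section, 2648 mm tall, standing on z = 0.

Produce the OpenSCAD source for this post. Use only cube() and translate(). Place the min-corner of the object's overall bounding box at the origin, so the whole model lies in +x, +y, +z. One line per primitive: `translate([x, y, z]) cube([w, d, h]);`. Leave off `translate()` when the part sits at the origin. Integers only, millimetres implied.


cube([123, 68, 2648]);


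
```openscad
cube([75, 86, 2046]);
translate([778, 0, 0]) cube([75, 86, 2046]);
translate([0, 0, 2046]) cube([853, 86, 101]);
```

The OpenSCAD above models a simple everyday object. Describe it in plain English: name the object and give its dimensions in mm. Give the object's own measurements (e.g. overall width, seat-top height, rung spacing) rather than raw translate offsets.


A door frame. The clear opening is 703 mm wide and 2046 mm high. Two 75 mm wide jambs, 86 mm deep, stand either side of the opening from the floor to the top of the opening. A 101 mm thick head sits across the top of both jambs, spanning the full outside width of the frame.


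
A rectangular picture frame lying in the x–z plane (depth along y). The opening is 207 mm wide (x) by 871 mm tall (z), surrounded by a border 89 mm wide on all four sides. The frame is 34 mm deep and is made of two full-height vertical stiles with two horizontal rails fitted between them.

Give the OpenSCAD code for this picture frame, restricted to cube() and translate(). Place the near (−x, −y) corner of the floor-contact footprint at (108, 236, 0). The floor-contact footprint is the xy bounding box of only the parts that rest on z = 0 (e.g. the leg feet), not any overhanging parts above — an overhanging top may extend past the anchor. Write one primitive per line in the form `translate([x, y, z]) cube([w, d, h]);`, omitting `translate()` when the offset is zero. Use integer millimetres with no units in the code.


translate([108, 236, 0]) cube([89, 34, 1049]);
translate([404, 236, 0]) cube([89, 34, 1049]);
translate([197, 236, 0]) cube([207, 34, 89]);
translate([197, 236, 960]) cube([207, 34, 89]);


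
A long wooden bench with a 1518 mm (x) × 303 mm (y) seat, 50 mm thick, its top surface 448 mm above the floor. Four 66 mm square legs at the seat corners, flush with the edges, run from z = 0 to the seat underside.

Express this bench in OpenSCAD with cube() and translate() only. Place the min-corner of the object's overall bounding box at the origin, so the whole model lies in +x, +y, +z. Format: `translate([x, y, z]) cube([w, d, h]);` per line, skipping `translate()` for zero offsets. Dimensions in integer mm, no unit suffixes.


translate([0, 0, 398]) cube([1518, 303, 50]);
cube([66, 66, 398]);
translate([0, 237, 0]) cube([66, 66, 398]);
translate([1452, 0, 0]) cube([66, 66, 398]);
translate([1452, 237, 0]) cube([66, 66, 398]);


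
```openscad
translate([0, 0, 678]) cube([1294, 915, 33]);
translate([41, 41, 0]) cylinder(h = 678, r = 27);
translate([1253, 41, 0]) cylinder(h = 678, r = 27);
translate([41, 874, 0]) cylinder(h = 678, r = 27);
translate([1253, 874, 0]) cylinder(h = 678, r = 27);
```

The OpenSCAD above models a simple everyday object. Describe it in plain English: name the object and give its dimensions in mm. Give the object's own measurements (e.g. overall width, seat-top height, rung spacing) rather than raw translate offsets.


A rectangular dining table. The top is 1294×915×33 mm with its upper surface at z = 711 mm. It stands on four round legs of 54 mm diameter, each leg's bounding box inset 14 mm from the nearest pair of top edges, running from the floor to the underside of the top.


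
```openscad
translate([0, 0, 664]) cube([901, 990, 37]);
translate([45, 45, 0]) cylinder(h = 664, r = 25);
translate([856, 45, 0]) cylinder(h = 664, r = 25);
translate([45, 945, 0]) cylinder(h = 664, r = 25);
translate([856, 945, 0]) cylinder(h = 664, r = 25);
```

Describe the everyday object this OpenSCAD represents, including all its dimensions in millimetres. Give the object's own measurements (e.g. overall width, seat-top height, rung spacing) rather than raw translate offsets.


A rectangular dining table. The top is 901×990×37 mm with its upper surface at z = 701 mm. It stands on four round legs of 50 mm diameter, each leg's bounding box inset 20 mm from the nearest pair of top edges, running from the floor to the underside of the top.


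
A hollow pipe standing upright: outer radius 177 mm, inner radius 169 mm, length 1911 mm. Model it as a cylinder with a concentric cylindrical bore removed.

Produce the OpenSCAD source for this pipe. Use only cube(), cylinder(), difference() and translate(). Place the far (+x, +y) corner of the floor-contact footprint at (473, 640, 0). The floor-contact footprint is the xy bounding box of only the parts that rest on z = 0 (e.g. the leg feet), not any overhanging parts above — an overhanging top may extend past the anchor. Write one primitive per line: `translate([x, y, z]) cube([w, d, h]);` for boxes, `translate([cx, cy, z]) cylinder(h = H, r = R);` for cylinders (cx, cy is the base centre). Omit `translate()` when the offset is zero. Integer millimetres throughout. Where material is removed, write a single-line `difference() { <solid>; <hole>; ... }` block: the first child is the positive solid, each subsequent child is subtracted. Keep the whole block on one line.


difference() { translate([296, 463, 0]) cylinder(h = 1911, r = 177); translate([296, 463, 0]) cylinder(h = 1911, r = 169); }


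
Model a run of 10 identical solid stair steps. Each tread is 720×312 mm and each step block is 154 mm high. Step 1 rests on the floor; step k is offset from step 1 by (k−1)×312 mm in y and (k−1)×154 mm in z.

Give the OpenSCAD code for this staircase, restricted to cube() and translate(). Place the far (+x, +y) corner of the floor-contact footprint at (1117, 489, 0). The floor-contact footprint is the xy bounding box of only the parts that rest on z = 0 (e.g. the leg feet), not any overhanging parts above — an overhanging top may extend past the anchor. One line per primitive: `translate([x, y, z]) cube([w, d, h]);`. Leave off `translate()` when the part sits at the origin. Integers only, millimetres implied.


translate([397, 177, 0]) cube([720, 312, 154]);
translate([397, 489, 154]) cube([720, 312, 154]);
translate([397, 801, 308]) cube([720, 312, 154]);
translate([397, 1113, 462]) cube([720, 312, 154]);
translate([397, 1425, 616]) cube([720, 312, 154]);
translate([397, 1737, 770]) cube([720, 312, 154]);
translate([397, 2049, 924]) cube([720, 312, 154]);
translate([397, 2361, 1078]) cube([720, 312, 154]);
translate([397, 2673, 1232]) cube([720, 312, 154]);
translate([397, 2985, 1386]) cube([720, 312, 154]);


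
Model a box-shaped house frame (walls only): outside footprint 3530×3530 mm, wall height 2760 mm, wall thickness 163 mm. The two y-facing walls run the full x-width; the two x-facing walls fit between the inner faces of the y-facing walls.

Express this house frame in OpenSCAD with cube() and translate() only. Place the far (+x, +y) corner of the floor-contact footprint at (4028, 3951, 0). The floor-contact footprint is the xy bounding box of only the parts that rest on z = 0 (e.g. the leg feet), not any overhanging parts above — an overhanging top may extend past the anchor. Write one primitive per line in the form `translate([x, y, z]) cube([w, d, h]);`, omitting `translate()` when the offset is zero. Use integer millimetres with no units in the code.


translate([498, 421, 0]) cube([3530, 163, 2760]);
translate([498, 3788, 0]) cube([3530, 163, 2760]);
translate([498, 584, 0]) cube([163, 3204, 2760]);
translate([3865, 584, 0]) cube([163, 3204, 2760]);


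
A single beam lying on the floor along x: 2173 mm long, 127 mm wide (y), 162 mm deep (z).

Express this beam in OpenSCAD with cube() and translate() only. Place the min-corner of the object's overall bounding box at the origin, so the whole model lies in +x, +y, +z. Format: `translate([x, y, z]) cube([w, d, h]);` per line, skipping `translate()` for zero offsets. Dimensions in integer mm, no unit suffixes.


cube([2173, 127, 162]);


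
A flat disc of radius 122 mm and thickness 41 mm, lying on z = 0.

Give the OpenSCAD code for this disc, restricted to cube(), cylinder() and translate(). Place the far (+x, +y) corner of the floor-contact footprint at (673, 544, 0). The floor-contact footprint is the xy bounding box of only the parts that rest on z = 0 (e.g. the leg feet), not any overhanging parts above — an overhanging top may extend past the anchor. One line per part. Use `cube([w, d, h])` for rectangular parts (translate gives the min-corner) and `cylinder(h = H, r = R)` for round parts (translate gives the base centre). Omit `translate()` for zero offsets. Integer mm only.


translate([551, 422, 0]) cylinder(h = 41, r = 122);


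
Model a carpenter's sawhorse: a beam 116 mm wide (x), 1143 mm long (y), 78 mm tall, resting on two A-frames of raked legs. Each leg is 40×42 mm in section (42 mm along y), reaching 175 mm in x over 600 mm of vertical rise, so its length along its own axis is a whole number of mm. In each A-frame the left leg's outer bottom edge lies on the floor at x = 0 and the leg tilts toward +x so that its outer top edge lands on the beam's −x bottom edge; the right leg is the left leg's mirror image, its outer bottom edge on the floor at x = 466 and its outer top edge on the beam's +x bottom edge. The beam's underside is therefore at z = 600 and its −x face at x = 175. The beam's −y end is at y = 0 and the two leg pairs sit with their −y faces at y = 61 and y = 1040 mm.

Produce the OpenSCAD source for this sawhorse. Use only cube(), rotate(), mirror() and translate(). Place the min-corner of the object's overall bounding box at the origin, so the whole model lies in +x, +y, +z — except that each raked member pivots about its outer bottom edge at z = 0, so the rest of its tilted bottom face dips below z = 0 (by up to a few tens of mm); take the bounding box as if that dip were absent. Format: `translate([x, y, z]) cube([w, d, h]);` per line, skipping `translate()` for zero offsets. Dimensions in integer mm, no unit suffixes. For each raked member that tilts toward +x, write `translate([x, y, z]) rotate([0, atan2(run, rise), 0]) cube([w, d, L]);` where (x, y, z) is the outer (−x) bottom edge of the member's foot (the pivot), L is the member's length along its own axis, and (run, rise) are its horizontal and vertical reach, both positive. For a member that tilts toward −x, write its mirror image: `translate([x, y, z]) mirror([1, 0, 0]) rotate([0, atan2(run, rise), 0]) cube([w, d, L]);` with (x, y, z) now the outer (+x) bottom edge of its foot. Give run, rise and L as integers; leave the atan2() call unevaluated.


// leg length = √(175² + 600²) = 625
// right-leg outer foot x = 2·175 + 116 = 466
// beam min-corner = (175, 0, 600)
translate([175, 0, 600]) cube([116, 1143, 78]);
translate([0, 61, 0]) rotate([0, atan2(175, 600), 0]) cube([40, 42, 625]);
translate([466, 61, 0]) mirror([1, 0, 0]) rotate([0, atan2(175, 600), 0]) cube([40, 42, 625]);
translate([0, 1040, 0]) rotate([0, atan2(175, 600), 0]) cube([40, 42, 625]);
translate([466, 1040, 0]) mirror([1, 0, 0]) rotate([0, atan2(175, 600), 0]) cube([40, 42, 625]);


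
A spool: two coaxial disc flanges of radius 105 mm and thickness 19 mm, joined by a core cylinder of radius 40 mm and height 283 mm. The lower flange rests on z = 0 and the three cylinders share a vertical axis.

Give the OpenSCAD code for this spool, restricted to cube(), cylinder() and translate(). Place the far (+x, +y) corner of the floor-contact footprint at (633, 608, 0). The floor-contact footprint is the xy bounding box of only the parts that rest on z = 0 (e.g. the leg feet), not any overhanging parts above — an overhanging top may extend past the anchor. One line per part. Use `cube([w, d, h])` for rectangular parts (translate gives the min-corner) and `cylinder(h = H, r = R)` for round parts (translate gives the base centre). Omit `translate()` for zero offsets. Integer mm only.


translate([528, 503, 0]) cylinder(h = 19, r = 105);
translate([528, 503, 19]) cylinder(h = 283, r = 40);
translate([528, 503, 302]) cylinder(h = 19, r = 105);


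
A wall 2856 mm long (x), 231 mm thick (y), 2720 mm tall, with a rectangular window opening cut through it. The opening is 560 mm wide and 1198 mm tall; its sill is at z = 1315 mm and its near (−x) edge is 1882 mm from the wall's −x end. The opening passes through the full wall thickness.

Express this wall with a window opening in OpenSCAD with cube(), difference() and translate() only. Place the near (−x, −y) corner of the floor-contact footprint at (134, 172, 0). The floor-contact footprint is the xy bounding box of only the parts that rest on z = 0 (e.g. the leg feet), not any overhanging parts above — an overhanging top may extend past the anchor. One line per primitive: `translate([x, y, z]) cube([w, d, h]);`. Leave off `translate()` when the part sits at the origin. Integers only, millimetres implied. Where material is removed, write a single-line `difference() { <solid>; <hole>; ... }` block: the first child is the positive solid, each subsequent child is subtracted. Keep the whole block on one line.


difference() { translate([134, 172, 0]) cube([2856, 231, 2720]); translate([2016, 172, 1315]) cube([560, 231, 1198]); }


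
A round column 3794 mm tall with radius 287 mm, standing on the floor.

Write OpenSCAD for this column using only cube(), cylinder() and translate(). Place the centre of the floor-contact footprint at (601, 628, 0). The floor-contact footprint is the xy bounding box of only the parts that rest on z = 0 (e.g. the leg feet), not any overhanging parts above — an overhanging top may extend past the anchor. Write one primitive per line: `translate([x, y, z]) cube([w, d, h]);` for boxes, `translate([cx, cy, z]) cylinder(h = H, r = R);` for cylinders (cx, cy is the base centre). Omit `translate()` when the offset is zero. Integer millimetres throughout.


translate([601, 628, 0]) cylinder(h = 3794, r = 287);


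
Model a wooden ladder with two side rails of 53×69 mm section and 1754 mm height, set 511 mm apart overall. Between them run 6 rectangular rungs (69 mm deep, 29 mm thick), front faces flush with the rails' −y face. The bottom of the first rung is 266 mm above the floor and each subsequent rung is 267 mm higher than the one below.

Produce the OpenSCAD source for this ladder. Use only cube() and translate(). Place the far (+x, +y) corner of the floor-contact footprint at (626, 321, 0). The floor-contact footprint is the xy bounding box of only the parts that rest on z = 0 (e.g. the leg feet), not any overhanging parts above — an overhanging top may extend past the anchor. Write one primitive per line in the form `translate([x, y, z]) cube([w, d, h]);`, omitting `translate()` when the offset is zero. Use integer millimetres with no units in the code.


translate([115, 252, 0]) cube([53, 69, 1754]);
translate([573, 252, 0]) cube([53, 69, 1754]);
translate([168, 252, 266]) cube([405, 69, 29]);
translate([168, 252, 533]) cube([405, 69, 29]);
translate([168, 252, 800]) cube([405, 69, 29]);
translate([168, 252, 1067]) cube([405, 69, 29]);
translate([168, 252, 1334]) cube([405, 69, 29]);
translate([168, 252, 1601]) cube([405, 69, 29]);


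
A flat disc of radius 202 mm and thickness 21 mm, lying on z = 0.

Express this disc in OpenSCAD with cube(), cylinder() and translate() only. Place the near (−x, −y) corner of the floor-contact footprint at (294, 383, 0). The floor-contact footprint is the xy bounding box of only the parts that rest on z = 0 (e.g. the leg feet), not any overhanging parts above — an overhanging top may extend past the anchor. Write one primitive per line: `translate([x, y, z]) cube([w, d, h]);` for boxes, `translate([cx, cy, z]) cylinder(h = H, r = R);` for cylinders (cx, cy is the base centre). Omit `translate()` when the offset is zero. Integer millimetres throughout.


translate([496, 585, 0]) cylinder(h = 21, r = 202);


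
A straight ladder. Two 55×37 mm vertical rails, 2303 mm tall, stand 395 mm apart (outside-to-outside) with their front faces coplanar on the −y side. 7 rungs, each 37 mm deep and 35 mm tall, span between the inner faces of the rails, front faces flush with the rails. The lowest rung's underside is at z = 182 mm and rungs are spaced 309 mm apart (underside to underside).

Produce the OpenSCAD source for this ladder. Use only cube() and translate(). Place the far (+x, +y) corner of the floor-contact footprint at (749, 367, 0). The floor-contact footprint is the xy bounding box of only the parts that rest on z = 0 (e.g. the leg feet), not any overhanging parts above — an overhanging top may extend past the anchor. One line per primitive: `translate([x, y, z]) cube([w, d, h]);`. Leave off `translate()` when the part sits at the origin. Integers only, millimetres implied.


translate([354, 330, 0]) cube([55, 37, 2303]);
translate([694, 330, 0]) cube([55, 37, 2303]);
translate([409, 330, 182]) cube([285, 37, 35]);
translate([409, 330, 491]) cube([285, 37, 35]);
translate([409, 330, 800]) cube([285, 37, 35]);
translate([409, 330, 1109]) cube([285, 37, 35]);
translate([409, 330, 1418]) cube([285, 37, 35]);
translate([409, 330, 1727]) cube([285, 37, 35]);
translate([409, 330, 2036]) cube([285, 37, 35]);


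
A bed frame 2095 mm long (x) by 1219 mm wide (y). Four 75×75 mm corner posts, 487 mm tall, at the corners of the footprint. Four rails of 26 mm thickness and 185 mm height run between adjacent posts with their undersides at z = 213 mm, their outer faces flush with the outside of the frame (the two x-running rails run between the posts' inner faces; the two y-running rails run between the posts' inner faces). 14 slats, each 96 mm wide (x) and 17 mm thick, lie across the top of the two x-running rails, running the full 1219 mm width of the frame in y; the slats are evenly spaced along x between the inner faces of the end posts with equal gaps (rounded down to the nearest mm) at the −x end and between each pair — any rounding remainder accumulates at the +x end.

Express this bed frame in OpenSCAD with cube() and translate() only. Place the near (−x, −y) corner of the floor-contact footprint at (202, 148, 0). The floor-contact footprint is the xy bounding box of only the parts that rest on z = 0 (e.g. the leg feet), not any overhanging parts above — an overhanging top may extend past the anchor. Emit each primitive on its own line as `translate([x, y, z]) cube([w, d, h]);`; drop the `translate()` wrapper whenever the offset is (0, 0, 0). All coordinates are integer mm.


// slat z = rail_z + rail_h = 213 + 185 = 398
// slat gap = ⌊(1945 − 14·96) / 15⌋ = 40
translate([202, 148, 0]) cube([75, 75, 487]);
translate([202, 1292, 0]) cube([75, 75, 487]);
translate([2222, 148, 0]) cube([75, 75, 487]);
translate([2222, 1292, 0]) cube([75, 75, 487]);
translate([277, 148, 213]) cube([1945, 26, 185]);
translate([277, 1341, 213]) cube([1945, 26, 185]);
translate([202, 223, 213]) cube([26, 1069, 185]);
translate([2271, 223, 213]) cube([26, 1069, 185]);
translate([317, 148, 398]) cube([96, 1219, 17]);
translate([453, 148, 398]) cube([96, 1219, 17]);
translate([589, 148, 398]) cube([96, 1219, 17]);
translate([725, 148, 398]) cube([96, 1219, 17]);
translate([861, 148, 398]) cube([96, 1219, 17]);
translate([997, 148, 398]) cube([96, 1219, 17]);
translate([1133, 148, 398]) cube([96, 1219, 17]);
translate([1269, 148, 398]) cube([96, 1219, 17]);
translate([1405, 148, 398]) cube([96, 1219, 17]);
translate([1541, 148, 398]) cube([96, 1219, 17]);
translate([1677, 148, 398]) cube([96, 1219, 17]);
translate([1813, 148, 398]) cube([96, 1219, 17]);
translate([1949, 148, 398]) cube([96, 1219, 17]);
translate([2085, 148, 398]) cube([96, 1219, 17]);


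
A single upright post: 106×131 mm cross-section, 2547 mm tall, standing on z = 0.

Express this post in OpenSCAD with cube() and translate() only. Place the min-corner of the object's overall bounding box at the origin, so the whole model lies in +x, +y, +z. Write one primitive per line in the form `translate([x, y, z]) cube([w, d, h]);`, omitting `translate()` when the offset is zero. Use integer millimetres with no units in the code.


cube([106, 131, 2547]);


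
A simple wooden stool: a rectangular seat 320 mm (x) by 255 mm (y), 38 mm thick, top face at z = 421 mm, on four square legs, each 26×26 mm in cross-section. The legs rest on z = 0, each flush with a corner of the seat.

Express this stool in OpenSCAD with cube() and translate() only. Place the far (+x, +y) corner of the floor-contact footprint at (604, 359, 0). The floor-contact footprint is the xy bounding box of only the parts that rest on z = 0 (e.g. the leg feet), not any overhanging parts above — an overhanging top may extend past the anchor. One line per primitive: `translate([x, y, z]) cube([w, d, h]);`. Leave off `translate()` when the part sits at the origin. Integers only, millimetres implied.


// leg_h = 421 - 38 = 383
translate([284, 104, 383]) cube([320, 255, 38]);
translate([284, 104, 0]) cube([26, 26, 383]);
translate([578, 104, 0]) cube([26, 26, 383]);
translate([284, 333, 0]) cube([26, 26, 383]);
translate([578, 333, 0]) cube([26, 26, 383]);
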